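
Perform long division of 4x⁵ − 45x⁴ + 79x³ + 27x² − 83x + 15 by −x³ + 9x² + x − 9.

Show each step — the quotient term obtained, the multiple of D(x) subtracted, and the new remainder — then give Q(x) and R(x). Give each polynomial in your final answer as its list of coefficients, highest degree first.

Q = [-4, 9, -2]; R = [-3]

Step 1: lead(4x⁵ − 45x⁴ + 79x³ + 27x² − 83x + 15) ÷ lead(D) = 4x⁵ ÷ −x³ = −4x². Subtract (−4x²)·D = 4x⁵ − 36x⁴ − 4x³ + 36x². Remainder: −9x⁴ + 83x³ − 9x² − 83x + 15.
Step 2: lead(−9x⁴ + 83x³ − 9x² − 83x + 15) ÷ lead(D) = −9x⁴ ÷ −x³ = 9x. Subtract (9x)·D = −9x⁴ + 81x³ + 9x² − 81x. Remainder: 2x³ − 18x² − 2x + 15.
Step 3: lead(2x³ − 18x² − 2x + 15) ÷ lead(D) = 2x³ ÷ −x³ = −2. Subtract (−2)·D = 2x³ − 18x² − 2x + 18. Remainder: −3.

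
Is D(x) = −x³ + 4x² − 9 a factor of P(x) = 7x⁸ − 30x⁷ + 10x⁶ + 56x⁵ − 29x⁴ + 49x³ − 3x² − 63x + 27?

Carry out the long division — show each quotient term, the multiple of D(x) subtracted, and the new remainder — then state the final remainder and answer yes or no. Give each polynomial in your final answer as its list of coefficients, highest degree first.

R = [0], so D(x) is a factor of P(x). yes

Step 1: lead(7x⁸ − 30x⁷ + 10x⁶ + 56x⁵ − 29x⁴ + 49x³ − 3x² − 63x + 27) ÷ lead(D) = 7x⁸ ÷ −x³ = −7x⁵. Subtract (−7x⁵)·D = 7x⁸ − 28x⁷ + 63x⁵. Remainder: −2x⁷ + 10x⁶ − 7x⁵ − 29x⁴ + 49x³ − 3x² − 63x + 27.
Step 2: lead(−2x⁷ + 10x⁶ − 7x⁵ − 29x⁴ + 49x³ − 3x² − 63x + 27) ÷ lead(D) = −2x⁷ ÷ −x³ = 2x⁴. Subtract (2x⁴)·D = −2x⁷ + 8x⁶ − 18x⁴. Remainder: 2x⁶ − 7x⁵ − 11x⁴ + 49x³ − 3x² − 63x + 27.
Step 3: lead(2x⁶ − 7x⁵ − 11x⁴ + 49x³ − 3x² − 63x + 27) ÷ lead(D) = 2x⁶ ÷ −x³ = −2x³. Subtract (−2x³)·D = 2x⁶ − 8x⁵ + 18x³. Remainder: x⁵ − 11x⁴ + 31x³ − 3x² − 63x + 27.
Step 4: lead(x⁵ − 11x⁴ + 31x³ − 3x² − 63x + 27) ÷ lead(D) = x⁵ ÷ −x³ = −x². Subtract (−x²)·D = x⁵ − 4x⁴ + 9x². Remainder: −7x⁴ + 31x³ − 12x² − 63x + 27.
Step 5: lead(−7x⁴ + 31x³ − 12x² − 63x + 27) ÷ lead(D) = −7x⁴ ÷ −x³ = 7x. Subtract (7x)·D = −7x⁴ + 28x³ − 63x. Remainder: 3x³ − 12x² + 27.
Step 6: lead(3x³ − 12x² + 27) ÷ lead(D) = 3x³ ÷ −x³ = −3. Subtract (−3)·D = 3x³ − 12x² + 27. Remainder: 0.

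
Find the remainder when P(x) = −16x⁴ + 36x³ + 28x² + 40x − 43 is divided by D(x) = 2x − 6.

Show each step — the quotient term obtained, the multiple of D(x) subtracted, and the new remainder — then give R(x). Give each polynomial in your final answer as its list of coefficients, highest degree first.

R = [5]

Step 1: lead(−16x⁴ + 36x³ + 28x² + 40x − 43) ÷ lead(D) = −16x⁴ ÷ 2x = −8x³. Subtract (−8x³)·D = −16x⁴ + 48x³. Remainder: −12x³ + 28x² + 40x − 43.
Step 2: lead(−12x³ + 28x² + 40x − 43) ÷ lead(D) = −12x³ ÷ 2x = −6x². Subtract (−6x²)·D = −12x³ + 36x². Remainder: −8x² + 40x − 43.
Step 3: lead(−8x² + 40x − 43) ÷ lead(D) = −8x² ÷ 2x = −4x. Subtract (−4x)·D = −8x² + 24x. Remainder: 16x − 43.
Step 4: lead(16x − 43) ÷ lead(D) = 16x ÷ 2x = 8. Subtract (8)·D = 16x − 48. Remainder: 5.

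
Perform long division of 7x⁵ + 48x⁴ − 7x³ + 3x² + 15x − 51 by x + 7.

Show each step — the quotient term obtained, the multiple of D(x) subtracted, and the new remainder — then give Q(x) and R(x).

Q(x) = 7x⁴ − x³ + 3x − 6; R(x) = −9

Step 1: lead(7x⁵ + 48x⁴ − 7x³ + 3x² + 15x − 51) ÷ lead(D) = 7x⁵ ÷ x = 7x⁴. Subtract (7x⁴)·D = 7x⁵ + 49x⁴. Remainder: −x⁴ − 7x³ + 3x² + 15x − 51.
Step 2: lead(−x⁴ − 7x³ + 3x² + 15x − 51) ÷ lead(D) = −x⁴ ÷ x = −x³. Subtract (−x³)·D = −x⁴ − 7x³. Remainder: 3x² + 15x − 51.
Step 3: lead(3x² + 15x − 51) ÷ lead(D) = 3x² ÷ x = 3x. Subtract (3x)·D = 3x² + 21x. Remainder: −6x − 51.
Step 4: lead(−6x − 51) ÷ lead(D) = −6x ÷ x = −6. Subtract (−6)·D = −6x − 42. Remainder: −9.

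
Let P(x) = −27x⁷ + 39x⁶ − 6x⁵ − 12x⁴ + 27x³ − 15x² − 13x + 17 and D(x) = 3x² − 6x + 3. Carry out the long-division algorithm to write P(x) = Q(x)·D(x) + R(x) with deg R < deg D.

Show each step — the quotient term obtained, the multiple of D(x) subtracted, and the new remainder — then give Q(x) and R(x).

Step 1: lead(−27x⁷ + 39x⁶ − 6x⁵ − 12x⁴ + 27x³ − 15x² − 13x + 17) ÷ lead(D) = −27x⁷ ÷ 3x² = −9x⁵. Subtract (−9x⁵)·D = −27x⁷ + 54x⁶ − 27x⁵. Remainder: −15x⁶ + 21x⁵ − 12x⁴ + 27x³ − 15x² − 13x + 17.
Step 2: lead(−15x⁶ + 21x⁵ − 12x⁴ + 27x³ − 15x² − 13x + 17) ÷ lead(D) = −15x⁶ ÷ 3x² = −5x⁴. Subtract (−5x⁴)·D = −15x⁶ + 30x⁵ − 15x⁴. Remainder: −9x⁵ + 3x⁴ + 27x³ − 15x² − 13x + 17.
Step 3: lead(−9x⁵ + 3x⁴ + 27x³ − 15x² − 13x + 17) ÷ lead(D) = −9x⁵ ÷ 3x² = −3x³. Subtract (−3x³)·D = −9x⁵ + 18x⁴ − 9x³. Remainder: −15x⁴ + 36x³ − 15x² − 13x + 17.
Step 4: lead(−15x⁴ + 36x³ − 15x² − 13x + 17) ÷ lead(D) = −15x⁴ ÷ 3x² = −5x². Subtract (−5x²)·D = −15x⁴ + 30x³ − 15x². Remainder: 6x³ − 13x + 17.
Step 5: lead(6x³ − 13x + 17) ÷ lead(D) = 6x³ ÷ 3x² = 2x. Subtract (2x)·D = 6x³ − 12x² + 6x. Remainder: 12x² − 19x + 17.
Step 6: lead(12x² − 19x + 17) ÷ lead(D) = 12x² ÷ 3x² = 4. Subtract (4)·D = 12x² − 24x + 12. Remainder: 5x + 5.

Q(x) = −9x⁵ − 5x⁴ − 3x³ − 5x² + 2x + 4; R(x) = 5x + 5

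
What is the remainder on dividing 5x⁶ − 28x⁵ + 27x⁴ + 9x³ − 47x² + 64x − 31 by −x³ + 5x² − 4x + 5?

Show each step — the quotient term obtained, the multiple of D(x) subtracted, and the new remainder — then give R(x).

R(x) = −1

Step 1: lead(5x⁶ − 28x⁵ + 27x⁴ + 9x³ − 47x² + 64x − 31) ÷ lead(D) = 5x⁶ ÷ −x³ = −5x³. Subtract (−5x³)·D = 5x⁶ − 25x⁵ + 20x⁴ − 25x³. Remainder: −3x⁵ + 7x⁴ + 34x³ − 47x² + 64x − 31.
Step 2: lead(−3x⁵ + 7x⁴ + 34x³ − 47x² + 64x − 31) ÷ lead(D) = −3x⁵ ÷ −x³ = 3x². Subtract (3x²)·D = −3x⁵ + 15x⁴ − 12x³ + 15x². Remainder: −8x⁴ + 46x³ − 62x² + 64x − 31.
Step 3: lead(−8x⁴ + 46x³ − 62x² + 64x − 31) ÷ lead(D) = −8x⁴ ÷ −x³ = 8x. Subtract (8x)·D = −8x⁴ + 40x³ − 32x² + 40x. Remainder: 6x³ − 30x² + 24x − 31.
Step 4: lead(6x³ − 30x² + 24x − 31) ÷ lead(D) = 6x³ ÷ −x³ = −6. Subtract (−6)·D = 6x³ − 30x² + 24x − 30. Remainder: −1.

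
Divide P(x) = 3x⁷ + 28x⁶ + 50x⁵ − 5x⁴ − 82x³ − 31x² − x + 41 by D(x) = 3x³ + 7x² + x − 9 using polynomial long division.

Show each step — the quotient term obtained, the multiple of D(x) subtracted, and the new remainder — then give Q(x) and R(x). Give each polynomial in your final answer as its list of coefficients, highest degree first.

Q = [1, 7, 0, -1, -4]; R = [-2, -6, 5]

Step 1: lead(3x⁷ + 28x⁶ + 50x⁵ − 5x⁴ − 82x³ − 31x² − x + 41) ÷ lead(D) = 3x⁷ ÷ 3x³ = x⁴. Subtract (x⁴)·D = 3x⁷ + 7x⁶ + x⁵ − 9x⁴. Remainder: 21x⁶ + 49x⁵ + 4x⁴ − 82x³ − 31x² − x + 41.
Step 2: lead(21x⁶ + 49x⁵ + 4x⁴ − 82x³ − 31x² − x + 41) ÷ lead(D) = 21x⁶ ÷ 3x³ = 7x³. Subtract (7x³)·D = 21x⁶ + 49x⁵ + 7x⁴ − 63x³. Remainder: −3x⁴ − 19x³ − 31x² − x + 41.
Step 3: lead(−3x⁴ − 19x³ − 31x² − x + 41) ÷ lead(D) = −3x⁴ ÷ 3x³ = −x. Subtract (−x)·D = −3x⁴ − 7x³ − x² + 9x. Remainder: −12x³ − 30x² − 10x + 41.
Step 4: lead(−12x³ − 30x² − 10x + 41) ÷ lead(D) = −12x³ ÷ 3x³ = −4. Subtract (−4)·D = −12x³ − 28x² − 4x + 36. Remainder: −2x² − 6x + 5.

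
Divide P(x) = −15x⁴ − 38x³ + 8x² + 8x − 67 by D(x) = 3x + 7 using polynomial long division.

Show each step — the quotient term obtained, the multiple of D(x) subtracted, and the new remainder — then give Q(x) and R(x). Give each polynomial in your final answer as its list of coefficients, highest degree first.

Step 1: lead(−15x⁴ − 38x³ + 8x² + 8x − 67) ÷ lead(D) = −15x⁴ ÷ 3x = −5x³. Subtract (−5x³)·D = −15x⁴ − 35x³. Remainder: −3x³ + 8x² + 8x − 67.
Step 2: lead(−3x³ + 8x² + 8x − 67) ÷ lead(D) = −3x³ ÷ 3x = −x². Subtract (−x²)·D = −3x³ − 7x². Remainder: 15x² + 8x − 67.
Step 3: lead(15x² + 8x − 67) ÷ lead(D) = 15x² ÷ 3x = 5x. Subtract (5x)·D = 15x² + 35x. Remainder: −27x − 67.
Step 4: lead(−27x − 67) ÷ lead(D) = −27x ÷ 3x = −9. Subtract (−9)·D = −27x − 63. Remainder: −4.

Q = [-5, -1, 5, -9]; R = [-4]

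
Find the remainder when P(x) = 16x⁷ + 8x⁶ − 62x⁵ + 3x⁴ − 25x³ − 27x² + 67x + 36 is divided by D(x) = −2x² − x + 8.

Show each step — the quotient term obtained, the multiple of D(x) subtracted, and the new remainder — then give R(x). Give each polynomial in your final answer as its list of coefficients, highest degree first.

R = [-4]

Step 1: lead(16x⁷ + 8x⁶ − 62x⁵ + 3x⁴ − 25x³ − 27x² + 67x + 36) ÷ lead(D) = 16x⁷ ÷ −2x² = −8x⁵. Subtract (−8x⁵)·D = 16x⁷ + 8x⁶ − 64x⁵. Remainder: 2x⁵ + 3x⁴ − 25x³ − 27x² + 67x + 36.
Step 2: lead(2x⁵ + 3x⁴ − 25x³ − 27x² + 67x + 36) ÷ lead(D) = 2x⁵ ÷ −2x² = −x³. Subtract (−x³)·D = 2x⁵ + x⁴ − 8x³. Remainder: 2x⁴ − 17x³ − 27x² + 67x + 36.
Step 3: lead(2x⁴ − 17x³ − 27x² + 67x + 36) ÷ lead(D) = 2x⁴ ÷ −2x² = −x². Subtract (−x²)·D = 2x⁴ + x³ − 8x². Remainder: −18x³ − 19x² + 67x + 36.
Step 4: lead(−18x³ − 19x² + 67x + 36) ÷ lead(D) = −18x³ ÷ −2x² = 9x. Subtract (9x)·D = −18x³ − 9x² + 72x. Remainder: −10x² − 5x + 36.
Step 5: lead(−10x² − 5x + 36) ÷ lead(D) = −10x² ÷ −2x² = 5. Subtract (5)·D = −10x² − 5x + 40. Remainder: −4.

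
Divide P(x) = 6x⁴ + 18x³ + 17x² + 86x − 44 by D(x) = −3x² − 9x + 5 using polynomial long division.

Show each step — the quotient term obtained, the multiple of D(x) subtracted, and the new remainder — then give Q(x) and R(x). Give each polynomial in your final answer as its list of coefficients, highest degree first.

Step 1: lead(6x⁴ + 18x³ + 17x² + 86x − 44) ÷ lead(D) = 6x⁴ ÷ −3x² = −2x². Subtract (−2x²)·D = 6x⁴ + 18x³ − 10x². Remainder: 27x² + 86x − 44.
Step 2: lead(27x² + 86x − 44) ÷ lead(D) = 27x² ÷ −3x² = −9. Subtract (−9)·D = 27x² + 81x − 45. Remainder: 5x + 1.

Q = [-2, 0, -9]; R = [5, 1]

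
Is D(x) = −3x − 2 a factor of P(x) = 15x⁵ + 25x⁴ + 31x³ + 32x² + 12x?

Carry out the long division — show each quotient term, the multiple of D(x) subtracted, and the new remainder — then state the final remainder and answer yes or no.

Step 1: lead(15x⁵ + 25x⁴ + 31x³ + 32x² + 12x) ÷ lead(D) = 15x⁵ ÷ −3x = −5x⁴. Subtract (−5x⁴)·D = 15x⁵ + 10x⁴. Remainder: 15x⁴ + 31x³ + 32x² + 12x.
Step 2: lead(15x⁴ + 31x³ + 32x² + 12x) ÷ lead(D) = 15x⁴ ÷ −3x = −5x³. Subtract (−5x³)·D = 15x⁴ + 10x³. Remainder: 21x³ + 32x² + 12x.
Step 3: lead(21x³ + 32x² + 12x) ÷ lead(D) = 21x³ ÷ −3x = −7x². Subtract (−7x²)·D = 21x³ + 14x². Remainder: 18x² + 12x.
Step 4: lead(18x² + 12x) ÷ lead(D) = 18x² ÷ −3x = −6x. Subtract (−6x)·D = 18x² + 12x. Remainder: 0.

R(x) = 0, so D(x) is a factor of P(x). yes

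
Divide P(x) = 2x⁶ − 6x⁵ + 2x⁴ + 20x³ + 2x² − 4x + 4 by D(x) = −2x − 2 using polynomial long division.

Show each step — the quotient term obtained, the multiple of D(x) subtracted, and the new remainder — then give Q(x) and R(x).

Q(x) = −x⁵ + 4x⁴ − 5x³ − 5x² + 4x − 2; R(x) = 0

Step 1: lead(2x⁶ − 6x⁵ + 2x⁴ + 20x³ + 2x² − 4x + 4) ÷ lead(D) = 2x⁶ ÷ −2x = −x⁵. Subtract (−x⁵)·D = 2x⁶ + 2x⁵. Remainder: −8x⁵ + 2x⁴ + 20x³ + 2x² − 4x + 4.
Step 2: lead(−8x⁵ + 2x⁴ + 20x³ + 2x² − 4x + 4) ÷ lead(D) = −8x⁵ ÷ −2x = 4x⁴. Subtract (4x⁴)·D = −8x⁵ − 8x⁴. Remainder: 10x⁴ + 20x³ + 2x² − 4x + 4.
Step 3: lead(10x⁴ + 20x³ + 2x² − 4x + 4) ÷ lead(D) = 10x⁴ ÷ −2x = −5x³. Subtract (−5x³)·D = 10x⁴ + 10x³. Remainder: 10x³ + 2x² − 4x + 4.
Step 4: lead(10x³ + 2x² − 4x + 4) ÷ lead(D) = 10x³ ÷ −2x = −5x². Subtract (−5x²)·D = 10x³ + 10x². Remainder: −8x² − 4x + 4.
Step 5: lead(−8x² − 4x + 4) ÷ lead(D) = −8x² ÷ −2x = 4x. Subtract (4x)·D = −8x² − 8x. Remainder: 4x + 4.
Step 6: lead(4x + 4) ÷ lead(D) = 4x ÷ −2x = −2. Subtract (−2)·D = 4x + 4. Remainder: 0.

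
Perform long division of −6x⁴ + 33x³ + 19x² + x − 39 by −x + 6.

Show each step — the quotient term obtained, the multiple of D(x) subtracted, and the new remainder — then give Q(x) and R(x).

Q(x) = 6x³ + 3x² − x − 7; R(x) = 3

Step 1: lead(−6x⁴ + 33x³ + 19x² + x − 39) ÷ lead(D) = −6x⁴ ÷ −x = 6x³. Subtract (6x³)·D = −6x⁴ + 36x³. Remainder: −3x³ + 19x² + x − 39.
Step 2: lead(−3x³ + 19x² + x − 39) ÷ lead(D) = −3x³ ÷ −x = 3x². Subtract (3x²)·D = −3x³ + 18x². Remainder: x² + x − 39.
Step 3: lead(x² + x − 39) ÷ lead(D) = x² ÷ −x = −x. Subtract (−x)·D = x² − 6x. Remainder: 7x − 39.
Step 4: lead(7x − 39) ÷ lead(D) = 7x ÷ −x = −7. Subtract (−7)·D = 7x − 42. Remainder: 3.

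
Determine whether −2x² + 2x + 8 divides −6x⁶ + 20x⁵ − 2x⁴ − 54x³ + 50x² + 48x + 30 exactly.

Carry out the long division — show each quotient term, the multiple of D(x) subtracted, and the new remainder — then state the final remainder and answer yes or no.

Step 1: lead(−6x⁶ + 20x⁵ − 2x⁴ − 54x³ + 50x² + 48x + 30) ÷ lead(D) = −6x⁶ ÷ −2x² = 3x⁴. Subtract (3x⁴)·D = −6x⁶ + 6x⁵ + 24x⁴. Remainder: 14x⁵ − 26x⁴ − 54x³ + 50x² + 48x + 30.
Step 2: lead(14x⁵ − 26x⁴ − 54x³ + 50x² + 48x + 30) ÷ lead(D) = 14x⁵ ÷ −2x² = −7x³. Subtract (−7x³)·D = 14x⁵ − 14x⁴ − 56x³. Remainder: −12x⁴ + 2x³ + 50x² + 48x + 30.
Step 3: lead(−12x⁴ + 2x³ + 50x² + 48x + 30) ÷ lead(D) = −12x⁴ ÷ −2x² = 6x². Subtract (6x²)·D = −12x⁴ + 12x³ + 48x². Remainder: −10x³ + 2x² + 48x + 30.
Step 4: lead(−10x³ + 2x² + 48x + 30) ÷ lead(D) = −10x³ ÷ −2x² = 5x. Subtract (5x)·D = −10x³ + 10x² + 40x. Remainder: −8x² + 8x + 30.
Step 5: lead(−8x² + 8x + 30) ÷ lead(D) = −8x² ÷ −2x² = 4. Subtract (4)·D = −8x² + 8x + 32. Remainder: −2.

R(x) = −2, so D(x) is not a factor of P(x). no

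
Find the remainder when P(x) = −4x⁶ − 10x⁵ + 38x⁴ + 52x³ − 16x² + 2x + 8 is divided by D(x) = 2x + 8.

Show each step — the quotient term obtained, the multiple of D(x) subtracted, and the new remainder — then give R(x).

R(x) = 0

Step 1: lead(−4x⁶ − 10x⁵ + 38x⁴ + 52x³ − 16x² + 2x + 8) ÷ lead(D) = −4x⁶ ÷ 2x = −2x⁵. Subtract (−2x⁵)·D = −4x⁶ − 16x⁵. Remainder: 6x⁵ + 38x⁴ + 52x³ − 16x² + 2x + 8.
Step 2: lead(6x⁵ + 38x⁴ + 52x³ − 16x² + 2x + 8) ÷ lead(D) = 6x⁵ ÷ 2x = 3x⁴. Subtract (3x⁴)·D = 6x⁵ + 24x⁴. Remainder: 14x⁴ + 52x³ − 16x² + 2x + 8.
Step 3: lead(14x⁴ + 52x³ − 16x² + 2x + 8) ÷ lead(D) = 14x⁴ ÷ 2x = 7x³. Subtract (7x³)·D = 14x⁴ + 56x³. Remainder: −4x³ − 16x² + 2x + 8.
Step 4: lead(−4x³ − 16x² + 2x + 8) ÷ lead(D) = −4x³ ÷ 2x = −2x². Subtract (−2x²)·D = −4x³ − 16x². Remainder: 2x + 8.
Step 5: lead(2x + 8) ÷ lead(D) = 2x ÷ 2x = 1. Subtract (1)·D = 2x + 8. Remainder: 0.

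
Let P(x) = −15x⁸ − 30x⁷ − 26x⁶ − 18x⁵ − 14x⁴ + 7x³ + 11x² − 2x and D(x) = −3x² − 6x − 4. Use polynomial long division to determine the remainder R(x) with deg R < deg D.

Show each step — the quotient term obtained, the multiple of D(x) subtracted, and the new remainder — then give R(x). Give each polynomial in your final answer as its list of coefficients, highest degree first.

Step 1: lead(−15x⁸ − 30x⁷ − 26x⁶ − 18x⁵ − 14x⁴ + 7x³ + 11x² − 2x) ÷ lead(D) = −15x⁸ ÷ −3x² = 5x⁶. Subtract (5x⁶)·D = −15x⁸ − 30x⁷ − 20x⁶. Remainder: −6x⁶ − 18x⁵ − 14x⁴ + 7x³ + 11x² − 2x.
Step 2: lead(−6x⁶ − 18x⁵ − 14x⁴ + 7x³ + 11x² − 2x) ÷ lead(D) = −6x⁶ ÷ −3x² = 2x⁴. Subtract (2x⁴)·D = −6x⁶ − 12x⁵ − 8x⁴. Remainder: −6x⁵ − 6x⁴ + 7x³ + 11x² − 2x.
Step 3: lead(−6x⁵ − 6x⁴ + 7x³ + 11x² − 2x) ÷ lead(D) = −6x⁵ ÷ −3x² = 2x³. Subtract (2x³)·D = −6x⁵ − 12x⁴ − 8x³. Remainder: 6x⁴ + 15x³ + 11x² − 2x.
Step 4: lead(6x⁴ + 15x³ + 11x² − 2x) ÷ lead(D) = 6x⁴ ÷ −3x² = −2x². Subtract (−2x²)·D = 6x⁴ + 12x³ + 8x². Remainder: 3x³ + 3x² − 2x.
Step 5: lead(3x³ + 3x² − 2x) ÷ lead(D) = 3x³ ÷ −3x² = −x. Subtract (−x)·D = 3x³ + 6x² + 4x. Remainder: −3x² − 6x.
Step 6: lead(−3x² − 6x) ÷ lead(D) = −3x² ÷ −3x² = 1. Subtract (1)·D = −3x² − 6x − 4. Remainder: 4.

R = [4]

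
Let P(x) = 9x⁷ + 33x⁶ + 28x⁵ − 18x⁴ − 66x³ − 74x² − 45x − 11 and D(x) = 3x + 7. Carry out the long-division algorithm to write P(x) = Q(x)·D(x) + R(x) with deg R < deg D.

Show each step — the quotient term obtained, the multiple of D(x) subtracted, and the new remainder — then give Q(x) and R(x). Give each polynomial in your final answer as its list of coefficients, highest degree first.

Step 1: lead(9x⁷ + 33x⁶ + 28x⁵ − 18x⁴ − 66x³ − 74x² − 45x − 11) ÷ lead(D) = 9x⁷ ÷ 3x = 3x⁶. Subtract (3x⁶)·D = 9x⁷ + 21x⁶. Remainder: 12x⁶ + 28x⁵ − 18x⁴ − 66x³ − 74x² − 45x − 11.
Step 2: lead(12x⁶ + 28x⁵ − 18x⁴ − 66x³ − 74x² − 45x − 11) ÷ lead(D) = 12x⁶ ÷ 3x = 4x⁵. Subtract (4x⁵)·D = 12x⁶ + 28x⁵. Remainder: −18x⁴ − 66x³ − 74x² − 45x − 11.
Step 3: lead(−18x⁴ − 66x³ − 74x² − 45x − 11) ÷ lead(D) = −18x⁴ ÷ 3x = −6x³. Subtract (−6x³)·D = −18x⁴ − 42x³. Remainder: −24x³ − 74x² − 45x − 11.
Step 4: lead(−24x³ − 74x² − 45x − 11) ÷ lead(D) = −24x³ ÷ 3x = −8x². Subtract (−8x²)·D = −24x³ − 56x². Remainder: −18x² − 45x − 11.
Step 5: lead(−18x² − 45x − 11) ÷ lead(D) = −18x² ÷ 3x = −6x. Subtract (−6x)·D = −18x² − 42x. Remainder: −3x − 11.
Step 6: lead(−3x − 11) ÷ lead(D) = −3x ÷ 3x = −1. Subtract (−1)·D = −3x − 7. Remainder: −4.

Q = [3, 4, 0, -6, -8, -6, -1]; R = [-4]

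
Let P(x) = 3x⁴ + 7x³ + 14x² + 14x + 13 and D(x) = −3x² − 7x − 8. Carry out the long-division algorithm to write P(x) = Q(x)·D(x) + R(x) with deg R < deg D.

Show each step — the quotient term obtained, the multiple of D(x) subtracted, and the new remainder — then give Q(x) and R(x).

Step 1: lead(3x⁴ + 7x³ + 14x² + 14x + 13) ÷ lead(D) = 3x⁴ ÷ −3x² = −x². Subtract (−x²)·D = 3x⁴ + 7x³ + 8x². Remainder: 6x² + 14x + 13.
Step 2: lead(6x² + 14x + 13) ÷ lead(D) = 6x² ÷ −3x² = −2. Subtract (−2)·D = 6x² + 14x + 16. Remainder: −3.

Q(x) = −x² − 2; R(x) = −3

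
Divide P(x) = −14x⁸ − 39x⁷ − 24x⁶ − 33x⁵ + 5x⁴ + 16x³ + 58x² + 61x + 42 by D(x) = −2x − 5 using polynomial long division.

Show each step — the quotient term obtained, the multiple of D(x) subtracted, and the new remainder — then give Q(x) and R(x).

Q(x) = 7x⁷ + 2x⁶ + 7x⁵ − x⁴ − 8x² − 9x − 8; R(x) = 2

Step 1: lead(−14x⁸ − 39x⁷ − 24x⁶ − 33x⁵ + 5x⁴ + 16x³ + 58x² + 61x + 42) ÷ lead(D) = −14x⁸ ÷ −2x = 7x⁷. Subtract (7x⁷)·D = −14x⁸ − 35x⁷. Remainder: −4x⁷ − 24x⁶ − 33x⁵ + 5x⁴ + 16x³ + 58x² + 61x + 42.
Step 2: lead(−4x⁷ − 24x⁶ − 33x⁵ + 5x⁴ + 16x³ + 58x² + 61x + 42) ÷ lead(D) = −4x⁷ ÷ −2x = 2x⁶. Subtract (2x⁶)·D = −4x⁷ − 10x⁶. Remainder: −14x⁶ − 33x⁵ + 5x⁴ + 16x³ + 58x² + 61x + 42.
Step 3: lead(−14x⁶ − 33x⁵ + 5x⁴ + 16x³ + 58x² + 61x + 42) ÷ lead(D) = −14x⁶ ÷ −2x = 7x⁵. Subtract (7x⁵)·D = −14x⁶ − 35x⁵. Remainder: 2x⁵ + 5x⁴ + 16x³ + 58x² + 61x + 42.
Step 4: lead(2x⁵ + 5x⁴ + 16x³ + 58x² + 61x + 42) ÷ lead(D) = 2x⁵ ÷ −2x = −x⁴. Subtract (−x⁴)·D = 2x⁵ + 5x⁴. Remainder: 16x³ + 58x² + 61x + 42.
Step 5: lead(16x³ + 58x² + 61x + 42) ÷ lead(D) = 16x³ ÷ −2x = −8x². Subtract (−8x²)·D = 16x³ + 40x². Remainder: 18x² + 61x + 42.
Step 6: lead(18x² + 61x + 42) ÷ lead(D) = 18x² ÷ −2x = −9x. Subtract (−9x)·D = 18x² + 45x. Remainder: 16x + 42.
Step 7: lead(16x + 42) ÷ lead(D) = 16x ÷ −2x = −8. Subtract (−8)·D = 16x + 40. Remainder: 2.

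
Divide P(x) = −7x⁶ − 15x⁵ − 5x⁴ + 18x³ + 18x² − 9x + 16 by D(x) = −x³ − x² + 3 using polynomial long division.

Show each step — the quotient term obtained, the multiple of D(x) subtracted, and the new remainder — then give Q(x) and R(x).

Q(x) = 7x³ + 8x² − 3x + 6; R(x) = −2

Step 1: lead(−7x⁶ − 15x⁵ − 5x⁴ + 18x³ + 18x² − 9x + 16) ÷ lead(D) = −7x⁶ ÷ −x³ = 7x³. Subtract (7x³)·D = −7x⁶ − 7x⁵ + 21x³. Remainder: −8x⁵ − 5x⁴ − 3x³ + 18x² − 9x + 16.
Step 2: lead(−8x⁵ − 5x⁴ − 3x³ + 18x² − 9x + 16) ÷ lead(D) = −8x⁵ ÷ −x³ = 8x². Subtract (8x²)·D = −8x⁵ − 8x⁴ + 24x². Remainder: 3x⁴ − 3x³ − 6x² − 9x + 16.
Step 3: lead(3x⁴ − 3x³ − 6x² − 9x + 16) ÷ lead(D) = 3x⁴ ÷ −x³ = −3x. Subtract (−3x)·D = 3x⁴ + 3x³ − 9x. Remainder: −6x³ − 6x² + 16.
Step 4: lead(−6x³ − 6x² + 16) ÷ lead(D) = −6x³ ÷ −x³ = 6. Subtract (6)·D = −6x³ − 6x² + 18. Remainder: −2.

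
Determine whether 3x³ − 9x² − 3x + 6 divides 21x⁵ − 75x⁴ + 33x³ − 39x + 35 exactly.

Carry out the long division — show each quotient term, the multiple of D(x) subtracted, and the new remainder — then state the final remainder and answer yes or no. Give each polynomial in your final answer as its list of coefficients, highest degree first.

Step 1: lead(21x⁵ − 75x⁴ + 33x³ − 39x + 35) ÷ lead(D) = 21x⁵ ÷ 3x³ = 7x². Subtract (7x²)·D = 21x⁵ − 63x⁴ − 21x³ + 42x². Remainder: −12x⁴ + 54x³ − 42x² − 39x + 35.
Step 2: lead(−12x⁴ + 54x³ − 42x² − 39x + 35) ÷ lead(D) = −12x⁴ ÷ 3x³ = −4x. Subtract (−4x)·D = −12x⁴ + 36x³ + 12x² − 24x. Remainder: 18x³ − 54x² − 15x + 35.
Step 3: lead(18x³ − 54x² − 15x + 35) ÷ lead(D) = 18x³ ÷ 3x³ = 6. Subtract (6)·D = 18x³ − 54x² − 18x + 36. Remainder: 3x − 1.

R = [3, -1], so D(x) is not a factor of P(x). no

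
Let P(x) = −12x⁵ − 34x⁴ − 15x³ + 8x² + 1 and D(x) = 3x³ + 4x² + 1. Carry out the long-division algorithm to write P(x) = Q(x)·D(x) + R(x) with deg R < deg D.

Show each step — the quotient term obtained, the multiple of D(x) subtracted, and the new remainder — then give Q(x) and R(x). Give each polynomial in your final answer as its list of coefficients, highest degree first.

Step 1: lead(−12x⁵ − 34x⁴ − 15x³ + 8x² + 1) ÷ lead(D) = −12x⁵ ÷ 3x³ = −4x². Subtract (−4x²)·D = −12x⁵ − 16x⁴ − 4x². Remainder: −18x⁴ − 15x³ + 12x² + 1.
Step 2: lead(−18x⁴ − 15x³ + 12x² + 1) ÷ lead(D) = −18x⁴ ÷ 3x³ = −6x. Subtract (−6x)·D = −18x⁴ − 24x³ − 6x. Remainder: 9x³ + 12x² + 6x + 1.
Step 3: lead(9x³ + 12x² + 6x + 1) ÷ lead(D) = 9x³ ÷ 3x³ = 3. Subtract (3)·D = 9x³ + 12x² + 3. Remainder: 6x − 2.

Q = [-4, -6, 3]; R = [6, -2]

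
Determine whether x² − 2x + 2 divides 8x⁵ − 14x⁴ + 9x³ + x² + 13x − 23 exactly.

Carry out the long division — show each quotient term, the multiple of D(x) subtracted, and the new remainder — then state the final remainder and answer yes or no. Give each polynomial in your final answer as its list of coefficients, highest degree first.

Step 1: lead(8x⁵ − 14x⁴ + 9x³ + x² + 13x − 23) ÷ lead(D) = 8x⁵ ÷ x² = 8x³. Subtract (8x³)·D = 8x⁵ − 16x⁴ + 16x³. Remainder: 2x⁴ − 7x³ + x² + 13x − 23.
Step 2: lead(2x⁴ − 7x³ + x² + 13x − 23) ÷ lead(D) = 2x⁴ ÷ x² = 2x². Subtract (2x²)·D = 2x⁴ − 4x³ + 4x². Remainder: −3x³ − 3x² + 13x − 23.
Step 3: lead(−3x³ − 3x² + 13x − 23) ÷ lead(D) = −3x³ ÷ x² = −3x. Subtract (−3x)·D = −3x³ + 6x² − 6x. Remainder: −9x² + 19x − 23.
Step 4: lead(−9x² + 19x − 23) ÷ lead(D) = −9x² ÷ x² = −9. Subtract (−9)·D = −9x² + 18x − 18. Remainder: x − 5.

R = [1, -5], so D(x) is not a factor of P(x). no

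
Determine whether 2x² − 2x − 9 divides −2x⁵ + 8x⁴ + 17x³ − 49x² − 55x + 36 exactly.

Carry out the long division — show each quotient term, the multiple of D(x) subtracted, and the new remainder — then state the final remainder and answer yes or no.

R(x) = 0, so D(x) is a factor of P(x). yes

Step 1: lead(−2x⁵ + 8x⁴ + 17x³ − 49x² − 55x + 36) ÷ lead(D) = −2x⁵ ÷ 2x² = −x³. Subtract (−x³)·D = −2x⁵ + 2x⁴ + 9x³. Remainder: 6x⁴ + 8x³ − 49x² − 55x + 36.
Step 2: lead(6x⁴ + 8x³ − 49x² − 55x + 36) ÷ lead(D) = 6x⁴ ÷ 2x² = 3x². Subtract (3x²)·D = 6x⁴ − 6x³ − 27x². Remainder: 14x³ − 22x² − 55x + 36.
Step 3: lead(14x³ − 22x² − 55x + 36) ÷ lead(D) = 14x³ ÷ 2x² = 7x. Subtract (7x)·D = 14x³ − 14x² − 63x. Remainder: −8x² + 8x + 36.
Step 4: lead(−8x² + 8x + 36) ÷ lead(D) = −8x² ÷ 2x² = −4. Subtract (−4)·D = −8x² + 8x + 36. Remainder: 0.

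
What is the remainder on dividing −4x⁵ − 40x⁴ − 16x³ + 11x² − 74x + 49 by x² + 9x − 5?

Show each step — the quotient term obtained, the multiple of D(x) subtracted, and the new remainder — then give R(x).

Step 1: lead(−4x⁵ − 40x⁴ − 16x³ + 11x² − 74x + 49) ÷ lead(D) = −4x⁵ ÷ x² = −4x³. Subtract (−4x³)·D = −4x⁵ − 36x⁴ + 20x³. Remainder: −4x⁴ − 36x³ + 11x² − 74x + 49.
Step 2: lead(−4x⁴ − 36x³ + 11x² − 74x + 49) ÷ lead(D) = −4x⁴ ÷ x² = −4x². Subtract (−4x²)·D = −4x⁴ − 36x³ + 20x². Remainder: −9x² − 74x + 49.
Step 3: lead(−9x² − 74x + 49) ÷ lead(D) = −9x² ÷ x² = −9. Subtract (−9)·D = −9x² − 81x + 45. Remainder: 7x + 4.

R(x) = 7x + 4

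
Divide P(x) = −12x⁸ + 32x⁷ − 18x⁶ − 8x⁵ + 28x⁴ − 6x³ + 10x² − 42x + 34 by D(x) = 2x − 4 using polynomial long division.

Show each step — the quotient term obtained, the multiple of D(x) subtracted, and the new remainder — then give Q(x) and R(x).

Q(x) = −6x⁷ + 4x⁶ − x⁵ − 6x⁴ + 2x³ + x² + 7x − 7; R(x) = 6

Step 1: lead(−12x⁸ + 32x⁷ − 18x⁶ − 8x⁵ + 28x⁴ − 6x³ + 10x² − 42x + 34) ÷ lead(D) = −12x⁸ ÷ 2x = −6x⁷. Subtract (−6x⁷)·D = −12x⁸ + 24x⁷. Remainder: 8x⁷ − 18x⁶ − 8x⁵ + 28x⁴ − 6x³ + 10x² − 42x + 34.
Step 2: lead(8x⁷ − 18x⁶ − 8x⁵ + 28x⁴ − 6x³ + 10x² − 42x + 34) ÷ lead(D) = 8x⁷ ÷ 2x = 4x⁶. Subtract (4x⁶)·D = 8x⁷ − 16x⁶. Remainder: −2x⁶ − 8x⁵ + 28x⁴ − 6x³ + 10x² − 42x + 34.
Step 3: lead(−2x⁶ − 8x⁵ + 28x⁴ − 6x³ + 10x² − 42x + 34) ÷ lead(D) = −2x⁶ ÷ 2x = −x⁵. Subtract (−x⁵)·D = −2x⁶ + 4x⁵. Remainder: −12x⁵ + 28x⁴ − 6x³ + 10x² − 42x + 34.
Step 4: lead(−12x⁵ + 28x⁴ − 6x³ + 10x² − 42x + 34) ÷ lead(D) = −12x⁵ ÷ 2x = −6x⁴. Subtract (−6x⁴)·D = −12x⁵ + 24x⁴. Remainder: 4x⁴ − 6x³ + 10x² − 42x + 34.
Step 5: lead(4x⁴ − 6x³ + 10x² − 42x + 34) ÷ lead(D) = 4x⁴ ÷ 2x = 2x³. Subtract (2x³)·D = 4x⁴ − 8x³. Remainder: 2x³ + 10x² − 42x + 34.
Step 6: lead(2x³ + 10x² − 42x + 34) ÷ lead(D) = 2x³ ÷ 2x = x². Subtract (x²)·D = 2x³ − 4x². Remainder: 14x² − 42x + 34.
Step 7: lead(14x² − 42x + 34) ÷ lead(D) = 14x² ÷ 2x = 7x. Subtract (7x)·D = 14x² − 28x. Remainder: −14x + 34.
Step 8: lead(−14x + 34) ÷ lead(D) = −14x ÷ 2x = −7. Subtract (−7)·D = −14x + 28. Remainder: 6.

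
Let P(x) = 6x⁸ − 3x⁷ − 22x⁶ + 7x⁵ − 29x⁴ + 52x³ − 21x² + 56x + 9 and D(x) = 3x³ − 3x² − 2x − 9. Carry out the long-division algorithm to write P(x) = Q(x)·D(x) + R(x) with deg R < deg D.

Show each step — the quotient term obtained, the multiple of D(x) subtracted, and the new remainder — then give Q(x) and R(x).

Step 1: lead(6x⁸ − 3x⁷ − 22x⁶ + 7x⁵ − 29x⁴ + 52x³ − 21x² + 56x + 9) ÷ lead(D) = 6x⁸ ÷ 3x³ = 2x⁵. Subtract (2x⁵)·D = 6x⁸ − 6x⁷ − 4x⁶ − 18x⁵. Remainder: 3x⁷ − 18x⁶ + 25x⁵ − 29x⁴ + 52x³ − 21x² + 56x + 9.
Step 2: lead(3x⁷ − 18x⁶ + 25x⁵ − 29x⁴ + 52x³ − 21x² + 56x + 9) ÷ lead(D) = 3x⁷ ÷ 3x³ = x⁴. Subtract (x⁴)·D = 3x⁷ − 3x⁶ − 2x⁵ − 9x⁴. Remainder: −15x⁶ + 27x⁵ − 20x⁴ + 52x³ − 21x² + 56x + 9.
Step 3: lead(−15x⁶ + 27x⁵ − 20x⁴ + 52x³ − 21x² + 56x + 9) ÷ lead(D) = −15x⁶ ÷ 3x³ = −5x³. Subtract (−5x³)·D = −15x⁶ + 15x⁵ + 10x⁴ + 45x³. Remainder: 12x⁵ − 30x⁴ + 7x³ − 21x² + 56x + 9.
Step 4: lead(12x⁵ − 30x⁴ + 7x³ − 21x² + 56x + 9) ÷ lead(D) = 12x⁵ ÷ 3x³ = 4x². Subtract (4x²)·D = 12x⁵ − 12x⁴ − 8x³ − 36x². Remainder: −18x⁴ + 15x³ + 15x² + 56x + 9.
Step 5: lead(−18x⁴ + 15x³ + 15x² + 56x + 9) ÷ lead(D) = −18x⁴ ÷ 3x³ = −6x. Subtract (−6x)·D = −18x⁴ + 18x³ + 12x² + 54x. Remainder: −3x³ + 3x² + 2x + 9.
Step 6: lead(−3x³ + 3x² + 2x + 9) ÷ lead(D) = −3x³ ÷ 3x³ = −1. Subtract (−1)·D = −3x³ + 3x² + 2x + 9. Remainder: 0.

Q(x) = 2x⁵ + x⁴ − 5x³ + 4x² − 6x − 1; R(x) = 0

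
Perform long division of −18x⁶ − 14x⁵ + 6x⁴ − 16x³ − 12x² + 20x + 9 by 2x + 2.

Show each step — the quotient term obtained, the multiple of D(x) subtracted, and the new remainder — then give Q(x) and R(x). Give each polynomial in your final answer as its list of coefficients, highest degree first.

Q = [-9, 2, 1, -9, 3, 7]; R = [-5]

Step 1: lead(−18x⁶ − 14x⁵ + 6x⁴ − 16x³ − 12x² + 20x + 9) ÷ lead(D) = −18x⁶ ÷ 2x = −9x⁵. Subtract (−9x⁵)·D = −18x⁶ − 18x⁵. Remainder: 4x⁵ + 6x⁴ − 16x³ − 12x² + 20x + 9.
Step 2: lead(4x⁵ + 6x⁴ − 16x³ − 12x² + 20x + 9) ÷ lead(D) = 4x⁵ ÷ 2x = 2x⁴. Subtract (2x⁴)·D = 4x⁵ + 4x⁴. Remainder: 2x⁴ − 16x³ − 12x² + 20x + 9.
Step 3: lead(2x⁴ − 16x³ − 12x² + 20x + 9) ÷ lead(D) = 2x⁴ ÷ 2x = x³. Subtract (x³)·D = 2x⁴ + 2x³. Remainder: −18x³ − 12x² + 20x + 9.
Step 4: lead(−18x³ − 12x² + 20x + 9) ÷ lead(D) = −18x³ ÷ 2x = −9x². Subtract (−9x²)·D = −18x³ − 18x². Remainder: 6x² + 20x + 9.
Step 5: lead(6x² + 20x + 9) ÷ lead(D) = 6x² ÷ 2x = 3x. Subtract (3x)·D = 6x² + 6x. Remainder: 14x + 9.
Step 6: lead(14x + 9) ÷ lead(D) = 14x ÷ 2x = 7. Subtract (7)·D = 14x + 14. Remainder: −5.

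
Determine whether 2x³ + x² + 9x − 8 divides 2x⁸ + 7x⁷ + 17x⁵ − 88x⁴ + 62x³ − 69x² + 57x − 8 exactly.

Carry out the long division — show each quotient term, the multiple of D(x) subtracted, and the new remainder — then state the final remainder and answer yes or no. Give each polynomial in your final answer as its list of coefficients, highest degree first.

Step 1: lead(2x⁸ + 7x⁷ + 17x⁵ − 88x⁴ + 62x³ − 69x² + 57x − 8) ÷ lead(D) = 2x⁸ ÷ 2x³ = x⁵. Subtract (x⁵)·D = 2x⁸ + x⁷ + 9x⁶ − 8x⁵. Remainder: 6x⁷ − 9x⁶ + 25x⁵ − 88x⁴ + 62x³ − 69x² + 57x − 8.
Step 2: lead(6x⁷ − 9x⁶ + 25x⁵ − 88x⁴ + 62x³ − 69x² + 57x − 8) ÷ lead(D) = 6x⁷ ÷ 2x³ = 3x⁴. Subtract (3x⁴)·D = 6x⁷ + 3x⁶ + 27x⁵ − 24x⁴. Remainder: −12x⁶ − 2x⁵ − 64x⁴ + 62x³ − 69x² + 57x − 8.
Step 3: lead(−12x⁶ − 2x⁵ − 64x⁴ + 62x³ − 69x² + 57x − 8) ÷ lead(D) = −12x⁶ ÷ 2x³ = −6x³. Subtract (−6x³)·D = −12x⁶ − 6x⁵ − 54x⁴ + 48x³. Remainder: 4x⁵ − 10x⁴ + 14x³ − 69x² + 57x − 8.
Step 4: lead(4x⁵ − 10x⁴ + 14x³ − 69x² + 57x − 8) ÷ lead(D) = 4x⁵ ÷ 2x³ = 2x². Subtract (2x²)·D = 4x⁵ + 2x⁴ + 18x³ − 16x². Remainder: −12x⁴ − 4x³ − 53x² + 57x − 8.
Step 5: lead(−12x⁴ − 4x³ − 53x² + 57x − 8) ÷ lead(D) = −12x⁴ ÷ 2x³ = −6x. Subtract (−6x)·D = −12x⁴ − 6x³ − 54x² + 48x. Remainder: 2x³ + x² + 9x − 8.
Step 6: lead(2x³ + x² + 9x − 8) ÷ lead(D) = 2x³ ÷ 2x³ = 1. Subtract (1)·D = 2x³ + x² + 9x − 8. Remainder: 0.

R = [0], so D(x) is a factor of P(x). yes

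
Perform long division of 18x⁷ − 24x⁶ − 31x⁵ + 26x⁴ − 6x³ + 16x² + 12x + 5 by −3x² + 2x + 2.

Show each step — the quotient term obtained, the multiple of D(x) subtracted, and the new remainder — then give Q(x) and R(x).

Q(x) = −6x⁵ + 4x⁴ + 9x³ + 8x; R(x) = −4x + 5

Step 1: lead(18x⁷ − 24x⁶ − 31x⁵ + 26x⁴ − 6x³ + 16x² + 12x + 5) ÷ lead(D) = 18x⁷ ÷ −3x² = −6x⁵. Subtract (−6x⁵)·D = 18x⁷ − 12x⁶ − 12x⁵. Remainder: −12x⁶ − 19x⁵ + 26x⁴ − 6x³ + 16x² + 12x + 5.
Step 2: lead(−12x⁶ − 19x⁵ + 26x⁴ − 6x³ + 16x² + 12x + 5) ÷ lead(D) = −12x⁶ ÷ −3x² = 4x⁴. Subtract (4x⁴)·D = −12x⁶ + 8x⁵ + 8x⁴. Remainder: −27x⁵ + 18x⁴ − 6x³ + 16x² + 12x + 5.
Step 3: lead(−27x⁵ + 18x⁴ − 6x³ + 16x² + 12x + 5) ÷ lead(D) = −27x⁵ ÷ −3x² = 9x³. Subtract (9x³)·D = −27x⁵ + 18x⁴ + 18x³. Remainder: −24x³ + 16x² + 12x + 5.
Step 4: lead(−24x³ + 16x² + 12x + 5) ÷ lead(D) = −24x³ ÷ −3x² = 8x. Subtract (8x)·D = −24x³ + 16x² + 16x. Remainder: −4x + 5.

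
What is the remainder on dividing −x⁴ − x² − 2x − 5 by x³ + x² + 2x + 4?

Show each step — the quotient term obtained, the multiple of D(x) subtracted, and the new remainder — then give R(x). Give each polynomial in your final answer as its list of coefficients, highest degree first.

Step 1: lead(−x⁴ − x² − 2x − 5) ÷ lead(D) = −x⁴ ÷ x³ = −x. Subtract (−x)·D = −x⁴ − x³ − 2x² − 4x. Remainder: x³ + x² + 2x − 5.
Step 2: lead(x³ + x² + 2x − 5) ÷ lead(D) = x³ ÷ x³ = 1. Subtract (1)·D = x³ + x² + 2x + 4. Remainder: −9.

R = [-9]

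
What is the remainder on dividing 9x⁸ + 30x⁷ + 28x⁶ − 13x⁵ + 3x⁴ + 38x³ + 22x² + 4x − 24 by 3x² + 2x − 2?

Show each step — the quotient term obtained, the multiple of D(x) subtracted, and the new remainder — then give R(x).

Step 1: lead(9x⁸ + 30x⁷ + 28x⁶ − 13x⁵ + 3x⁴ + 38x³ + 22x² + 4x − 24) ÷ lead(D) = 9x⁸ ÷ 3x² = 3x⁶. Subtract (3x⁶)·D = 9x⁸ + 6x⁷ − 6x⁶. Remainder: 24x⁷ + 34x⁶ − 13x⁵ + 3x⁴ + 38x³ + 22x² + 4x − 24.
Step 2: lead(24x⁷ + 34x⁶ − 13x⁵ + 3x⁴ + 38x³ + 22x² + 4x − 24) ÷ lead(D) = 24x⁷ ÷ 3x² = 8x⁵. Subtract (8x⁵)·D = 24x⁷ + 16x⁶ − 16x⁵. Remainder: 18x⁶ + 3x⁵ + 3x⁴ + 38x³ + 22x² + 4x − 24.
Step 3: lead(18x⁶ + 3x⁵ + 3x⁴ + 38x³ + 22x² + 4x − 24) ÷ lead(D) = 18x⁶ ÷ 3x² = 6x⁴. Subtract (6x⁴)·D = 18x⁶ + 12x⁵ − 12x⁴. Remainder: −9x⁵ + 15x⁴ + 38x³ + 22x² + 4x − 24.
Step 4: lead(−9x⁵ + 15x⁴ + 38x³ + 22x² + 4x − 24) ÷ lead(D) = −9x⁵ ÷ 3x² = −3x³. Subtract (−3x³)·D = −9x⁵ − 6x⁴ + 6x³. Remainder: 21x⁴ + 32x³ + 22x² + 4x − 24.
Step 5: lead(21x⁴ + 32x³ + 22x² + 4x − 24) ÷ lead(D) = 21x⁴ ÷ 3x² = 7x². Subtract (7x²)·D = 21x⁴ + 14x³ − 14x². Remainder: 18x³ + 36x² + 4x − 24.
Step 6: lead(18x³ + 36x² + 4x − 24) ÷ lead(D) = 18x³ ÷ 3x² = 6x. Subtract (6x)·D = 18x³ + 12x² − 12x. Remainder: 24x² + 16x − 24.
Step 7: lead(24x² + 16x − 24) ÷ lead(D) = 24x² ÷ 3x² = 8. Subtract (8)·D = 24x² + 16x − 16. Remainder: −8.

R(x) = −8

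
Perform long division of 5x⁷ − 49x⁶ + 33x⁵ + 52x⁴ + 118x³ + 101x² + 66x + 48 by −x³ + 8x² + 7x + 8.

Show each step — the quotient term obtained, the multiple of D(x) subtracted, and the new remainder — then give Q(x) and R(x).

Q(x) = −5x⁴ + 9x³ + 4x² + 3x + 6; R(x) = 0

Step 1: lead(5x⁷ − 49x⁶ + 33x⁵ + 52x⁴ + 118x³ + 101x² + 66x + 48) ÷ lead(D) = 5x⁷ ÷ −x³ = −5x⁴. Subtract (−5x⁴)·D = 5x⁷ − 40x⁶ − 35x⁵ − 40x⁴. Remainder: −9x⁶ + 68x⁵ + 92x⁴ + 118x³ + 101x² + 66x + 48.
Step 2: lead(−9x⁶ + 68x⁵ + 92x⁴ + 118x³ + 101x² + 66x + 48) ÷ lead(D) = −9x⁶ ÷ −x³ = 9x³. Subtract (9x³)·D = −9x⁶ + 72x⁵ + 63x⁴ + 72x³. Remainder: −4x⁵ + 29x⁴ + 46x³ + 101x² + 66x + 48.
Step 3: lead(−4x⁵ + 29x⁴ + 46x³ + 101x² + 66x + 48) ÷ lead(D) = −4x⁵ ÷ −x³ = 4x². Subtract (4x²)·D = −4x⁵ + 32x⁴ + 28x³ + 32x². Remainder: −3x⁴ + 18x³ + 69x² + 66x + 48.
Step 4: lead(−3x⁴ + 18x³ + 69x² + 66x + 48) ÷ lead(D) = −3x⁴ ÷ −x³ = 3x. Subtract (3x)·D = −3x⁴ + 24x³ + 21x² + 24x. Remainder: −6x³ + 48x² + 42x + 48.
Step 5: lead(−6x³ + 48x² + 42x + 48) ÷ lead(D) = −6x³ ÷ −x³ = 6. Subtract (6)·D = −6x³ + 48x² + 42x + 48. Remainder: 0.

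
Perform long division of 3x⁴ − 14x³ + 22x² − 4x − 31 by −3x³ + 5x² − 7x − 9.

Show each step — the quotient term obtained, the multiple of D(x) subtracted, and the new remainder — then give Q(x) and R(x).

Q(x) = −x + 3; R(x) = 8x − 4

Step 1: lead(3x⁴ − 14x³ + 22x² − 4x − 31) ÷ lead(D) = 3x⁴ ÷ −3x³ = −x. Subtract (−x)·D = 3x⁴ − 5x³ + 7x² + 9x. Remainder: −9x³ + 15x² − 13x − 31.
Step 2: lead(−9x³ + 15x² − 13x − 31) ÷ lead(D) = −9x³ ÷ −3x³ = 3. Subtract (3)·D = −9x³ + 15x² − 21x − 27. Remainder: 8x − 4.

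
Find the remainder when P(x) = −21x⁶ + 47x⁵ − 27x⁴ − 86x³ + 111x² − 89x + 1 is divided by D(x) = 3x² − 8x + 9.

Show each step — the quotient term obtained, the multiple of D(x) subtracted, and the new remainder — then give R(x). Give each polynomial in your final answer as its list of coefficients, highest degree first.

Step 1: lead(−21x⁶ + 47x⁵ − 27x⁴ − 86x³ + 111x² − 89x + 1) ÷ lead(D) = −21x⁶ ÷ 3x² = −7x⁴. Subtract (−7x⁴)·D = −21x⁶ + 56x⁵ − 63x⁴. Remainder: −9x⁵ + 36x⁴ − 86x³ + 111x² − 89x + 1.
Step 2: lead(−9x⁵ + 36x⁴ − 86x³ + 111x² − 89x + 1) ÷ lead(D) = −9x⁵ ÷ 3x² = −3x³. Subtract (−3x³)·D = −9x⁵ + 24x⁴ − 27x³. Remainder: 12x⁴ − 59x³ + 111x² − 89x + 1.
Step 3: lead(12x⁴ − 59x³ + 111x² − 89x + 1) ÷ lead(D) = 12x⁴ ÷ 3x² = 4x². Subtract (4x²)·D = 12x⁴ − 32x³ + 36x². Remainder: −27x³ + 75x² − 89x + 1.
Step 4: lead(−27x³ + 75x² − 89x + 1) ÷ lead(D) = −27x³ ÷ 3x² = −9x. Subtract (−9x)·D = −27x³ + 72x² − 81x. Remainder: 3x² − 8x + 1.
Step 5: lead(3x² − 8x + 1) ÷ lead(D) = 3x² ÷ 3x² = 1. Subtract (1)·D = 3x² − 8x + 9. Remainder: −8.

R = [-8]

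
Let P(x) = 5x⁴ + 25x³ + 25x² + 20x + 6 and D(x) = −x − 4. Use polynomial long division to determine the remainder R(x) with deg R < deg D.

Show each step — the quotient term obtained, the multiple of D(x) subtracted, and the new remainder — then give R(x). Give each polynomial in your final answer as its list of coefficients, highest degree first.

R = [6]

Step 1: lead(5x⁴ + 25x³ + 25x² + 20x + 6) ÷ lead(D) = 5x⁴ ÷ −x = −5x³. Subtract (−5x³)·D = 5x⁴ + 20x³. Remainder: 5x³ + 25x² + 20x + 6.
Step 2: lead(5x³ + 25x² + 20x + 6) ÷ lead(D) = 5x³ ÷ −x = −5x². Subtract (−5x²)·D = 5x³ + 20x². Remainder: 5x² + 20x + 6.
Step 3: lead(5x² + 20x + 6) ÷ lead(D) = 5x² ÷ −x = −5x. Subtract (−5x)·D = 5x² + 20x. Remainder: 6.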